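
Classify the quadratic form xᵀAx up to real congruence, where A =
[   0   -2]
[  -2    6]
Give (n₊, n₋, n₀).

step 0: pivot 6 → sign +
step 1: pivot -2/3 → sign −
signature = (1, 1, 0)

Answer: (1, 1, 0)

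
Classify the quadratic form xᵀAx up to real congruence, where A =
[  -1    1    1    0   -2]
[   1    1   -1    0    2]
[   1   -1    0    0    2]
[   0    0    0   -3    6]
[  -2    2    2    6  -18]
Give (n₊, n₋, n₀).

step 0: pivot -1 → sign −
step 1: pivot 2 → sign +
step 2: pivot 1 → sign +
step 3: pivot -3 → sign −
step 4: pivot -2 → sign −
signature = (2, 3, 0)

Answer: (2, 3, 0)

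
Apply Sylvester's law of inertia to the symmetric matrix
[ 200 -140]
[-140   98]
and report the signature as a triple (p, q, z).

Answer: (1, 0, 1)

Derivation:
step 0: pivot 200 → sign +
step 1: row/col 1 already zero → sign 0
signature = (1, 0, 1)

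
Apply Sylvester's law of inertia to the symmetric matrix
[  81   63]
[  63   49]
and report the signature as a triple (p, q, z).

step 0: pivot 81 → sign +
step 1: row/col 1 already zero → sign 0
signature = (1, 0, 1)

Answer: (1, 0, 1)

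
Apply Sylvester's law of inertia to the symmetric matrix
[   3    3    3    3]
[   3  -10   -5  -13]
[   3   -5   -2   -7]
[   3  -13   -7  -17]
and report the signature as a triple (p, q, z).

Answer: (1, 2, 1)

Derivation:
step 0: pivot 3 → sign +
step 1: pivot -13 → sign −
step 2: pivot -1/13 → sign −
step 3: row/col 3 already zero → sign 0
signature = (1, 2, 1)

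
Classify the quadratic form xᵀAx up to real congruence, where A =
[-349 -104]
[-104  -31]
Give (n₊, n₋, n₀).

step 0: pivot -349 → sign −
step 1: pivot -3/349 → sign −
signature = (0, 2, 0)

Answer: (0, 2, 0)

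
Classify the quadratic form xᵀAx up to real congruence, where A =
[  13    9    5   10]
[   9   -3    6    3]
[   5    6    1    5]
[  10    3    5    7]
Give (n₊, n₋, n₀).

Answer: (2, 2, 0)

Derivation:
step 0: pivot 13 → sign +
step 1: pivot -120/13 → sign −
step 2: pivot -9/40 → sign −
step 3: pivot 1 → sign +
signature = (2, 2, 0)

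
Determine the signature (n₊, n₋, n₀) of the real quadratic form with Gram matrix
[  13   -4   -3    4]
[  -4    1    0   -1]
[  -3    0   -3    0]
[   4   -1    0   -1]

step 0: pivot 13 → sign +
step 1: pivot -3/13 → sign −
step 2: pivot -2 → sign −
step 3: row/col 3 already zero → sign 0
signature = (1, 2, 1)

Answer: (1, 2, 1)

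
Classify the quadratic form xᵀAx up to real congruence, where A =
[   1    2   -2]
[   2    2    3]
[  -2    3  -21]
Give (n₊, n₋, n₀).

step 0: pivot 1 → sign +
step 1: pivot -2 → sign −
step 2: pivot -1/2 → sign −
signature = (1, 2, 0)

Answer: (1, 2, 0)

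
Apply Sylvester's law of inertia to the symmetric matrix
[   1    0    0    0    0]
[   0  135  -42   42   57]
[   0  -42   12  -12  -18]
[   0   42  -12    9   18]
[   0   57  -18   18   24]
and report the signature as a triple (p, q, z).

Answer: (2, 2, 1)

Derivation:
step 0: pivot 1 → sign +
step 1: pivot 135 → sign +
step 2: pivot -16/15 → sign −
step 3: pivot -3 → sign −
step 4: row/col 4 already zero → sign 0
signature = (2, 2, 1)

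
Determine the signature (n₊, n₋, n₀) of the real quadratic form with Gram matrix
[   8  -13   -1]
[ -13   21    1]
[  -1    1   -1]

Answer: (2, 1, 0)

Derivation:
step 0: pivot 8 → sign +
step 1: pivot -1/8 → sign −
step 2: pivot 2 → sign +
signature = (2, 1, 0)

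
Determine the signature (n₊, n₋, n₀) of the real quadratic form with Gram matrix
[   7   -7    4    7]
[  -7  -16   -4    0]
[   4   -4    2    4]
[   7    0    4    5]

Answer: (2, 2, 0)

Derivation:
step 0: pivot 7 → sign +
step 1: pivot -23 → sign −
step 2: pivot -2/7 → sign −
step 3: pivot 3/23 → sign +
signature = (2, 2, 0)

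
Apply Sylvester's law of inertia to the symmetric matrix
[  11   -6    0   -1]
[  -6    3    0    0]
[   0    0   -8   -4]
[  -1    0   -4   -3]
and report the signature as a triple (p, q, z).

Answer: (1, 2, 1)

Derivation:
step 0: pivot 11 → sign +
step 1: pivot -3/11 → sign −
step 2: pivot -8 → sign −
step 3: row/col 3 already zero → sign 0
signature = (1, 2, 1)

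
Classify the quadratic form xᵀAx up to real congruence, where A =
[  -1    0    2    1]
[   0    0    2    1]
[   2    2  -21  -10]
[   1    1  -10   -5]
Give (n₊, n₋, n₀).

Answer: (1, 3, 0)

Derivation:
step 0: pivot -1 → sign −
step 1: pivot -17 → sign −
step 2: pivot 4/17 → sign +
step 3: pivot -1/4 → sign −
signature = (1, 3, 0)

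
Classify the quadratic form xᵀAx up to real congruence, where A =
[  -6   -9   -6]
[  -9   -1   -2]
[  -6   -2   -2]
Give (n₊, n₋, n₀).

Answer: (2, 1, 0)

Derivation:
step 0: pivot -6 → sign −
step 1: pivot 25/2 → sign +
step 2: pivot 2/25 → sign +
signature = (2, 1, 0)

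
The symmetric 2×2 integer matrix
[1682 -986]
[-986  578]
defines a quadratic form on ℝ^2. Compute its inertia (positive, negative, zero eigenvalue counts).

step 0: pivot 1682 → sign +
step 1: row/col 1 already zero → sign 0
signature = (1, 0, 1)

Answer: (1, 0, 1)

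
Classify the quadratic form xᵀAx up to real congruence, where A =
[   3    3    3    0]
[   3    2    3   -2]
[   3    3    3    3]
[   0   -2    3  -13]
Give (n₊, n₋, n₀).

Answer: (2, 2, 0)

Derivation:
step 0: pivot 3 → sign +
step 1: pivot -1 → sign −
step 2: pivot -9 → sign −
step 3: pivot 1 → sign +
signature = (2, 2, 0)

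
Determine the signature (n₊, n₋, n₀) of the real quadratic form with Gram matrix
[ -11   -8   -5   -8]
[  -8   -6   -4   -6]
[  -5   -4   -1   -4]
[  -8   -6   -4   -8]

Answer: (1, 3, 0)

Derivation:
step 0: pivot -11 → sign −
step 1: pivot -2/11 → sign −
step 2: pivot 2 → sign +
step 3: pivot -2 → sign −
signature = (1, 3, 0)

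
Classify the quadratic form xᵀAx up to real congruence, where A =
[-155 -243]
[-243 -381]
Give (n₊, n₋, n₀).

Answer: (0, 2, 0)

Derivation:
step 0: pivot -155 → sign −
step 1: pivot -6/155 → sign −
signature = (0, 2, 0)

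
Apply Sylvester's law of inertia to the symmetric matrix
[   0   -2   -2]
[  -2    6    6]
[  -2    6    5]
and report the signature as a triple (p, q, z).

Answer: (1, 2, 0)

Derivation:
step 0: pivot 6 → sign +
step 1: pivot -2/3 → sign −
step 2: pivot -1 → sign −
signature = (1, 2, 0)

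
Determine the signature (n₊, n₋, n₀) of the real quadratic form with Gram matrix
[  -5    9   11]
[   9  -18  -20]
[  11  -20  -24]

Answer: (1, 2, 0)

Derivation:
step 0: pivot -5 → sign −
step 1: pivot -9/5 → sign −
step 2: pivot 2/9 → sign +
signature = (1, 2, 0)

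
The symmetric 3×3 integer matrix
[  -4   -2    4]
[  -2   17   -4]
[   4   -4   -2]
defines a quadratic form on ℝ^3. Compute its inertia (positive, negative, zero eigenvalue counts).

Answer: (1, 1, 1)

Derivation:
step 0: pivot -4 → sign −
step 1: pivot 18 → sign +
step 2: row/col 2 already zero → sign 0
signature = (1, 1, 1)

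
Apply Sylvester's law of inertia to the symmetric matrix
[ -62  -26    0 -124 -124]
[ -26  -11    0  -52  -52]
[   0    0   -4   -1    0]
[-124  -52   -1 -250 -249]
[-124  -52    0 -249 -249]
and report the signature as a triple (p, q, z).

Answer: (0, 5, 0)

Derivation:
step 0: pivot -62 → sign −
step 1: pivot -3/31 → sign −
step 2: pivot -4 → sign −
step 3: pivot -7/4 → sign −
step 4: pivot -3/7 → sign −
signature = (0, 5, 0)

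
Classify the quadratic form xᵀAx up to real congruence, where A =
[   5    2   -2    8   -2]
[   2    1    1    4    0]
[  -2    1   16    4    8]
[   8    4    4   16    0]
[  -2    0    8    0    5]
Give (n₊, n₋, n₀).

Answer: (3, 1, 1)

Derivation:
step 0: pivot 5 → sign +
step 1: pivot 1/5 → sign +
step 2: pivot -1 → sign −
step 3: pivot 1 → sign +
step 4: row/col 4 already zero → sign 0
signature = (3, 1, 1)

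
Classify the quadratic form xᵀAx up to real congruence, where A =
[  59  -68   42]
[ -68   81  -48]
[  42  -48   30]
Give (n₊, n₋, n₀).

step 0: pivot 59 → sign +
step 1: pivot 155/59 → sign +
step 2: pivot 6/155 → sign +
signature = (3, 0, 0)

Answer: (3, 0, 0)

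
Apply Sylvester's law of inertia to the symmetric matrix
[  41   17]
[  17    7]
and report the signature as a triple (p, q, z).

Answer: (1, 1, 0)

Derivation:
step 0: pivot 41 → sign +
step 1: pivot -2/41 → sign −
signature = (1, 1, 0)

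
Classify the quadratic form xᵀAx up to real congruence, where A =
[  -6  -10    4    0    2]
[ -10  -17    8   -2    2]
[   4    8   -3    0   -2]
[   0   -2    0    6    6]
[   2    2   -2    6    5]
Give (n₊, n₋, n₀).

Answer: (3, 2, 0)

Derivation:
step 0: pivot -6 → sign −
step 1: pivot -1/3 → sign −
step 2: pivot 5 → sign +
step 3: pivot 26/5 → sign +
step 4: pivot 1/13 → sign +
signature = (3, 2, 0)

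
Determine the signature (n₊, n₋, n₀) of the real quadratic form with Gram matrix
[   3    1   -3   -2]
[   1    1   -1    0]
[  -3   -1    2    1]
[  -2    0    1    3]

step 0: pivot 3 → sign +
step 1: pivot 2/3 → sign +
step 2: pivot -1 → sign −
step 3: pivot 2 → sign +
signature = (3, 1, 0)

Answer: (3, 1, 0)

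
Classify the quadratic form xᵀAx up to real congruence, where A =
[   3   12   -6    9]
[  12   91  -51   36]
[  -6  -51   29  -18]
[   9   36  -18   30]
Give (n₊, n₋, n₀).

Answer: (4, 0, 0)

Derivation:
step 0: pivot 3 → sign +
step 1: pivot 43 → sign +
step 2: pivot 2/43 → sign +
step 3: pivot 3 → sign +
signature = (4, 0, 0)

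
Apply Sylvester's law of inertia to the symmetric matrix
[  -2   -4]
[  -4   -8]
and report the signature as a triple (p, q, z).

step 0: pivot -2 → sign −
step 1: row/col 1 already zero → sign 0
signature = (0, 1, 1)

Answer: (0, 1, 1)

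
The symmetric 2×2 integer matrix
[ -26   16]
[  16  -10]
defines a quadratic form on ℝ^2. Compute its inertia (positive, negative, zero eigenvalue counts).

step 0: pivot -26 → sign −
step 1: pivot -2/13 → sign −
signature = (0, 2, 0)

Answer: (0, 2, 0)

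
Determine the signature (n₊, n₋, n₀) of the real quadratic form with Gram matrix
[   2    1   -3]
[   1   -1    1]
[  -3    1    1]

step 0: pivot 2 → sign +
step 1: pivot -3/2 → sign −
step 2: pivot 2/3 → sign +
signature = (2, 1, 0)

Answer: (2, 1, 0)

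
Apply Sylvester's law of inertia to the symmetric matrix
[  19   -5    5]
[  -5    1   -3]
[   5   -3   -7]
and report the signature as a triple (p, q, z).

Answer: (2, 1, 0)

Derivation:
step 0: pivot 19 → sign +
step 1: pivot -6/19 → sign −
step 2: pivot 2/3 → sign +
signature = (2, 1, 0)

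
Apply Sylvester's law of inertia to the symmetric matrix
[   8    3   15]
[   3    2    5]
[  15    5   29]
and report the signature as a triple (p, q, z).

step 0: pivot 8 → sign +
step 1: pivot 7/8 → sign +
step 2: pivot 3/7 → sign +
signature = (3, 0, 0)

Answer: (3, 0, 0)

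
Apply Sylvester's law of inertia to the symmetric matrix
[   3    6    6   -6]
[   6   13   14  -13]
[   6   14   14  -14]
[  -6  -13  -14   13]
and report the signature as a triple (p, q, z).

Answer: (2, 1, 1)

Derivation:
step 0: pivot 3 → sign +
step 1: pivot 1 → sign +
step 2: pivot -2 → sign −
step 3: row/col 3 already zero → sign 0
signature = (2, 1, 1)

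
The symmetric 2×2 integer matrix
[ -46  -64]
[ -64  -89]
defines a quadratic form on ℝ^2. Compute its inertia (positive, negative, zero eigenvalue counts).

step 0: pivot -46 → sign −
step 1: pivot 1/23 → sign +
signature = (1, 1, 0)

Answer: (1, 1, 0)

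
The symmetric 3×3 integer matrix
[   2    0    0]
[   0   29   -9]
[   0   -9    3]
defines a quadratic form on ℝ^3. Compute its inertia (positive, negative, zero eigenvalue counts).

step 0: pivot 2 → sign +
step 1: pivot 29 → sign +
step 2: pivot 6/29 → sign +
signature = (3, 0, 0)

Answer: (3, 0, 0)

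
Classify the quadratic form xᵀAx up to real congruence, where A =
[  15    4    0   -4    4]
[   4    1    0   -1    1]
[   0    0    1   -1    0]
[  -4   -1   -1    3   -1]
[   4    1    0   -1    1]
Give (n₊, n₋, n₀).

step 0: pivot 15 → sign +
step 1: pivot -1/15 → sign −
step 2: pivot 1 → sign +
step 3: pivot 1 → sign +
step 4: row/col 4 already zero → sign 0
signature = (3, 1, 1)

Answer: (3, 1, 1)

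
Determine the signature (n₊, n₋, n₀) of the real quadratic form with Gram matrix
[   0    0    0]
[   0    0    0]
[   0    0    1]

Answer: (1, 0, 2)

Derivation:
step 0: pivot 1 → sign +
step 1: row/col 1 already zero → sign 0
step 2: row/col 2 already zero → sign 0
signature = (1, 0, 2)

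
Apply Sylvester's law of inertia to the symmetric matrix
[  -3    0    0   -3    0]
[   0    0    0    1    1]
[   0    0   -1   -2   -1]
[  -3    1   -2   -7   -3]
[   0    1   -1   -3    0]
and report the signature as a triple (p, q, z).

Answer: (2, 3, 0)

Derivation:
step 0: pivot -3 → sign −
step 1: pivot -1 → sign −
step 2: pivot 2 → sign +
step 3: pivot -1/2 → sign −
step 4: pivot 3 → sign +
signature = (2, 3, 0)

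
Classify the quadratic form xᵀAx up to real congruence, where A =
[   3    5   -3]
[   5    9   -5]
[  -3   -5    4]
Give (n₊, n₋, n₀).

step 0: pivot 3 → sign +
step 1: pivot 2/3 → sign +
step 2: pivot 1 → sign +
signature = (3, 0, 0)

Answer: (3, 0, 0)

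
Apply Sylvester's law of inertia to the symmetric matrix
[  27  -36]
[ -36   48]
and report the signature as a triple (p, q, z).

Answer: (1, 0, 1)

Derivation:
step 0: pivot 27 → sign +
step 1: row/col 1 already zero → sign 0
signature = (1, 0, 1)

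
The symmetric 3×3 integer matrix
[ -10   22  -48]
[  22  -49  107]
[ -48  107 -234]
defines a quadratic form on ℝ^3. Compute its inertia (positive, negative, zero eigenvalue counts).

Answer: (0, 3, 0)

Derivation:
step 0: pivot -10 → sign −
step 1: pivot -3/5 → sign −
step 2: pivot -1/3 → sign −
signature = (0, 3, 0)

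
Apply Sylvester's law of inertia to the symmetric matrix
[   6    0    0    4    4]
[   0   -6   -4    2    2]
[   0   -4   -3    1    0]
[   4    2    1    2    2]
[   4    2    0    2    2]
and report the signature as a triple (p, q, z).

Answer: (2, 2, 1)

Derivation:
step 0: pivot 6 → sign +
step 1: pivot -6 → sign −
step 2: pivot -1/3 → sign −
step 3: pivot 1/3 → sign +
step 4: row/col 4 already zero → sign 0
signature = (2, 2, 1)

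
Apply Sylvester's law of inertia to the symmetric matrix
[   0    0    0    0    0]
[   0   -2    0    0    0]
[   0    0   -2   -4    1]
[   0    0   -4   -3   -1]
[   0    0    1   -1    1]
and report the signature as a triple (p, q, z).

Answer: (1, 3, 1)

Derivation:
step 0: pivot -2 → sign −
step 1: pivot -2 → sign −
step 2: pivot 5 → sign +
step 3: pivot -3/10 → sign −
step 4: row/col 4 already zero → sign 0
signature = (1, 3, 1)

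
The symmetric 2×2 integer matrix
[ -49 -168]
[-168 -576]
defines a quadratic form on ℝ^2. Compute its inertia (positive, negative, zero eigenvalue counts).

Answer: (0, 1, 1)

Derivation:
step 0: pivot -49 → sign −
step 1: row/col 1 already zero → sign 0
signature = (0, 1, 1)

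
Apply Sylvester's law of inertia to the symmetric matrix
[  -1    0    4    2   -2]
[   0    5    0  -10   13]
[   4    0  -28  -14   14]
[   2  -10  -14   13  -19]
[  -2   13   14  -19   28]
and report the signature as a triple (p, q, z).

Answer: (2, 2, 1)

Derivation:
step 0: pivot -1 → sign −
step 1: pivot 5 → sign +
step 2: pivot -12 → sign −
step 3: pivot 6/5 → sign +
step 4: row/col 4 already zero → sign 0
signature = (2, 2, 1)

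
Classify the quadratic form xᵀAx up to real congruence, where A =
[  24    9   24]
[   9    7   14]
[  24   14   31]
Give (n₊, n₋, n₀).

step 0: pivot 24 → sign +
step 1: pivot 29/8 → sign +
step 2: pivot 3/29 → sign +
signature = (3, 0, 0)

Answer: (3, 0, 0)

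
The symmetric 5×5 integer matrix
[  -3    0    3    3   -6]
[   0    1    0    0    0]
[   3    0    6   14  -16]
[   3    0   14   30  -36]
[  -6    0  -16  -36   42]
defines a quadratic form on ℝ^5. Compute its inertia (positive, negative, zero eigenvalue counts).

step 0: pivot -3 → sign −
step 1: pivot 1 → sign +
step 2: pivot 9 → sign +
step 3: pivot 8/9 → sign +
step 4: row/col 4 already zero → sign 0
signature = (3, 1, 1)

Answer: (3, 1, 1)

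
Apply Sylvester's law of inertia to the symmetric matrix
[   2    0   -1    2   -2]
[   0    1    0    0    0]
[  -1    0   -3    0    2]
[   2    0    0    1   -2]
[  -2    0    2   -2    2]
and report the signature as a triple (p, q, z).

step 0: pivot 2 → sign +
step 1: pivot 1 → sign +
step 2: pivot -7/2 → sign −
step 3: pivot -5/7 → sign −
step 4: pivot 2/5 → sign +
signature = (3, 2, 0)

Answer: (3, 2, 0)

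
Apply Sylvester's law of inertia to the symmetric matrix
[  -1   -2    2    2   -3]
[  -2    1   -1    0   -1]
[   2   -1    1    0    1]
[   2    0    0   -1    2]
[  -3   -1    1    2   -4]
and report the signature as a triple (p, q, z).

Answer: (1, 2, 2)

Derivation:
step 0: pivot -1 → sign −
step 1: pivot 5 → sign +
step 2: pivot -1/5 → sign −
step 3: row/col 3 already zero → sign 0
step 4: row/col 4 already zero → sign 0
signature = (1, 2, 2)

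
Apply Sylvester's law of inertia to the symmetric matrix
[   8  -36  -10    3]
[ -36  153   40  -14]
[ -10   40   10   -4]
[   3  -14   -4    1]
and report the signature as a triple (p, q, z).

step 0: pivot 8 → sign +
step 1: pivot -9 → sign −
step 2: pivot 5/18 → sign +
step 3: pivot -1/10 → sign −
signature = (2, 2, 0)

Answer: (2, 2, 0)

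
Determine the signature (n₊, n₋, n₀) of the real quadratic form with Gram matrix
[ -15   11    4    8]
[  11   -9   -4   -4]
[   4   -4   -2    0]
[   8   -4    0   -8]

step 0: pivot -15 → sign −
step 1: pivot -14/15 → sign −
step 2: pivot 2/7 → sign +
step 3: row/col 3 already zero → sign 0
signature = (1, 2, 1)

Answer: (1, 2, 1)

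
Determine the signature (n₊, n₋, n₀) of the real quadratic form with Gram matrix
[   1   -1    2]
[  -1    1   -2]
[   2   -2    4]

step 0: pivot 1 → sign +
step 1: row/col 1 already zero → sign 0
step 2: row/col 2 already zero → sign 0
signature = (1, 0, 2)

Answer: (1, 0, 2)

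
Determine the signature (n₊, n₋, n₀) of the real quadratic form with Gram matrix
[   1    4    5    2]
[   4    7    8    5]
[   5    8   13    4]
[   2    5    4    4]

step 0: pivot 1 → sign +
step 1: pivot -9 → sign −
step 2: pivot 4 → sign +
step 3: row/col 3 already zero → sign 0
signature = (2, 1, 1)

Answer: (2, 1, 1)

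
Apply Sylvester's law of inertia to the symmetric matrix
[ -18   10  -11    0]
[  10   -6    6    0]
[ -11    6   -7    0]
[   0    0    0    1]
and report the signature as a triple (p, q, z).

Answer: (1, 3, 0)

Derivation:
step 0: pivot -18 → sign −
step 1: pivot -4/9 → sign −
step 2: pivot -1/4 → sign −
step 3: pivot 1 → sign +
signature = (1, 3, 0)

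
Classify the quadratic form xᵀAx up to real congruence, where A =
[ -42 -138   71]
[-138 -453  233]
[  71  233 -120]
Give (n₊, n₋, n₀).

Answer: (1, 2, 0)

Derivation:
step 0: pivot -42 → sign −
step 1: pivot 3/7 → sign +
step 2: pivot -1/6 → sign −
signature = (1, 2, 0)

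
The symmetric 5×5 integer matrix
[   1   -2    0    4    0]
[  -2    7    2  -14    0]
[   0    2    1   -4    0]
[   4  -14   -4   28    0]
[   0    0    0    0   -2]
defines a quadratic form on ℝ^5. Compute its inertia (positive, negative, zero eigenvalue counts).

Answer: (2, 2, 1)

Derivation:
step 0: pivot 1 → sign +
step 1: pivot 3 → sign +
step 2: pivot -1/3 → sign −
step 3: pivot -2 → sign −
step 4: row/col 4 already zero → sign 0
signature = (2, 2, 1)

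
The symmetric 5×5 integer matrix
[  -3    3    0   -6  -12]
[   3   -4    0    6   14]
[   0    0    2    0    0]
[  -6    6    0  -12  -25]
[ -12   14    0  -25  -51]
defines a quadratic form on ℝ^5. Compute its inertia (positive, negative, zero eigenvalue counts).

step 0: pivot -3 → sign −
step 1: pivot -1 → sign −
step 2: pivot 2 → sign +
step 3: pivot 1 → sign +
step 4: pivot -1 → sign −
signature = (2, 3, 0)

Answer: (2, 3, 0)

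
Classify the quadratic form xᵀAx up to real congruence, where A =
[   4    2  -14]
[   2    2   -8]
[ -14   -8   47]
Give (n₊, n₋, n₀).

Answer: (2, 1, 0)

Derivation:
step 0: pivot 4 → sign +
step 1: pivot 1 → sign +
step 2: pivot -3 → sign −
signature = (2, 1, 0)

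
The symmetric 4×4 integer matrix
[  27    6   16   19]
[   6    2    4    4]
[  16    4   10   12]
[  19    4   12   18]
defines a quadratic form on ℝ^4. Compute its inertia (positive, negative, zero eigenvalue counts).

Answer: (4, 0, 0)

Derivation:
step 0: pivot 27 → sign +
step 1: pivot 2/3 → sign +
step 2: pivot 2/9 → sign +
step 3: pivot 1 → sign +
signature = (4, 0, 0)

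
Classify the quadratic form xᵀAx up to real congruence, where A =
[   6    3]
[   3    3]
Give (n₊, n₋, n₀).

step 0: pivot 6 → sign +
step 1: pivot 3/2 → sign +
signature = (2, 0, 0)

Answer: (2, 0, 0)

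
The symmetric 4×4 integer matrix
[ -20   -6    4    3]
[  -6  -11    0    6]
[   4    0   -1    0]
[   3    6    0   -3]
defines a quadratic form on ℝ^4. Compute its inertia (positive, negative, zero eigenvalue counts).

step 0: pivot -20 → sign −
step 1: pivot -46/5 → sign −
step 2: pivot -1/23 → sign −
step 3: pivot 3/8 → sign +
signature = (1, 3, 0)

Answer: (1, 3, 0)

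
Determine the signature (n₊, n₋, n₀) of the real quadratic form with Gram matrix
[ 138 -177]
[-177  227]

Answer: (1, 1, 0)

Derivation:
step 0: pivot 138 → sign +
step 1: pivot -1/46 → sign −
signature = (1, 1, 0)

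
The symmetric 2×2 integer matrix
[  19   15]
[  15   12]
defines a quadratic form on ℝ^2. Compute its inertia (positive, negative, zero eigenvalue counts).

Answer: (2, 0, 0)

Derivation:
step 0: pivot 19 → sign +
step 1: pivot 3/19 → sign +
signature = (2, 0, 0)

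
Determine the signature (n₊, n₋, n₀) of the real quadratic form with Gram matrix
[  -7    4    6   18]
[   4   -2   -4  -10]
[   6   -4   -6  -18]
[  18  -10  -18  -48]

Answer: (1, 2, 1)

Derivation:
step 0: pivot -7 → sign −
step 1: pivot 2/7 → sign +
step 2: pivot -2 → sign −
step 3: row/col 3 already zero → sign 0
signature = (1, 2, 1)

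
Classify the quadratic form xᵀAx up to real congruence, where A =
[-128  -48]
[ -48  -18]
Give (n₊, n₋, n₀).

step 0: pivot -128 → sign −
step 1: row/col 1 already zero → sign 0
signature = (0, 1, 1)

Answer: (0, 1, 1)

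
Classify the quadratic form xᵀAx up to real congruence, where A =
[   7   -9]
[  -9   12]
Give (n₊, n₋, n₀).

step 0: pivot 7 → sign +
step 1: pivot 3/7 → sign +
signature = (2, 0, 0)

Answer: (2, 0, 0)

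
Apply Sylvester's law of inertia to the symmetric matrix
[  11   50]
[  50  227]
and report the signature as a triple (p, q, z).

Answer: (1, 1, 0)

Derivation:
step 0: pivot 11 → sign +
step 1: pivot -3/11 → sign −
signature = (1, 1, 0)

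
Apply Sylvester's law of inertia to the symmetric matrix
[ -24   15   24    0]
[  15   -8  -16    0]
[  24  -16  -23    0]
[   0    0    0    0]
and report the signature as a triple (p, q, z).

step 0: pivot -24 → sign −
step 1: pivot 11/8 → sign +
step 2: pivot 3/11 → sign +
step 3: row/col 3 already zero → sign 0
signature = (2, 1, 1)

Answer: (2, 1, 1)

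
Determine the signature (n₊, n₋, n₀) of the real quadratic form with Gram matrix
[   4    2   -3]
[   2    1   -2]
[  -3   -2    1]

Answer: (2, 1, 0)

Derivation:
step 0: pivot 4 → sign +
step 1: pivot -5/4 → sign −
step 2: pivot 1/5 → sign +
signature = (2, 1, 0)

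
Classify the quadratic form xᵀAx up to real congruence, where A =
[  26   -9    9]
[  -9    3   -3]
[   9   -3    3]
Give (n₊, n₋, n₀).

Answer: (1, 1, 1)

Derivation:
step 0: pivot 26 → sign +
step 1: pivot -3/26 → sign −
step 2: row/col 2 already zero → sign 0
signature = (1, 1, 1)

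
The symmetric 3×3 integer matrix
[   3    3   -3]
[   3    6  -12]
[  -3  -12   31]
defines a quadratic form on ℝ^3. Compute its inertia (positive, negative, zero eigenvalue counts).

step 0: pivot 3 → sign +
step 1: pivot 3 → sign +
step 2: pivot 1 → sign +
signature = (3, 0, 0)

Answer: (3, 0, 0)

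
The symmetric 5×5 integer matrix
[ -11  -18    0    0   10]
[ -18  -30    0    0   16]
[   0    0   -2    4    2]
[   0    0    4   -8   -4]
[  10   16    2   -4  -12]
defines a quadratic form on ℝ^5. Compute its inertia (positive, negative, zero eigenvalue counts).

Answer: (0, 4, 1)

Derivation:
step 0: pivot -11 → sign −
step 1: pivot -6/11 → sign −
step 2: pivot -2 → sign −
step 3: pivot -2/3 → sign −
step 4: row/col 4 already zero → sign 0
signature = (0, 4, 1)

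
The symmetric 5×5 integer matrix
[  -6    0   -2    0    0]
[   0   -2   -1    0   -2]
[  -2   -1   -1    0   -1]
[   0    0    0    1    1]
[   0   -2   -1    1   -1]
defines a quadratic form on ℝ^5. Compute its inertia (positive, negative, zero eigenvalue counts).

step 0: pivot -6 → sign −
step 1: pivot -2 → sign −
step 2: pivot 1/6 → sign +
step 3: pivot 1 → sign +
step 4: row/col 4 already zero → sign 0
signature = (2, 2, 1)

Answer: (2, 2, 1)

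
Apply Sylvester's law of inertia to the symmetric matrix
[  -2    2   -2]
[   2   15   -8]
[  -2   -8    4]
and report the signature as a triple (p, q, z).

Answer: (2, 1, 0)

Derivation:
step 0: pivot -2 → sign −
step 1: pivot 17 → sign +
step 2: pivot 2/17 → sign +
signature = (2, 1, 0)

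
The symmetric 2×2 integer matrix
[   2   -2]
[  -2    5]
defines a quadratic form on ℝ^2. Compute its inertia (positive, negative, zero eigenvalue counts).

step 0: pivot 2 → sign +
step 1: pivot 3 → sign +
signature = (2, 0, 0)

Answer: (2, 0, 0)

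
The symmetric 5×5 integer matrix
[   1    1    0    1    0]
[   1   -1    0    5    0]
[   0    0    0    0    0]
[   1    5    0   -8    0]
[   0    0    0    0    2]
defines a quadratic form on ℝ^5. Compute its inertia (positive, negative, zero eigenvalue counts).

step 0: pivot 1 → sign +
step 1: pivot -2 → sign −
step 2: pivot -1 → sign −
step 3: pivot 2 → sign +
step 4: row/col 4 already zero → sign 0
signature = (2, 2, 1)

Answer: (2, 2, 1)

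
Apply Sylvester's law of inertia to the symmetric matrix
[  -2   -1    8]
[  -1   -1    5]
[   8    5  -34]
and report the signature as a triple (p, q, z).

step 0: pivot -2 → sign −
step 1: pivot -1/2 → sign −
step 2: row/col 2 already zero → sign 0
signature = (0, 2, 1)

Answer: (0, 2, 1)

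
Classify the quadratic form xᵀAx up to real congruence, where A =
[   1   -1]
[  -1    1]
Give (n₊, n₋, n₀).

Answer: (1, 0, 1)

Derivation:
step 0: pivot 1 → sign +
step 1: row/col 1 already zero → sign 0
signature = (1, 0, 1)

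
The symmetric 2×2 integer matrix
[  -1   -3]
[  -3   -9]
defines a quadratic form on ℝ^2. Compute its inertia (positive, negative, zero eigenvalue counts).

step 0: pivot -1 → sign −
step 1: row/col 1 already zero → sign 0
signature = (0, 1, 1)

Answer: (0, 1, 1)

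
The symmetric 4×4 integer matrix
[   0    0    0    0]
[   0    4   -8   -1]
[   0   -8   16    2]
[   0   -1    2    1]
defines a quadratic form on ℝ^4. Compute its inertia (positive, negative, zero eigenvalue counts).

Answer: (2, 0, 2)

Derivation:
step 0: pivot 4 → sign +
step 1: pivot 3/4 → sign +
step 2: row/col 2 already zero → sign 0
step 3: row/col 3 already zero → sign 0
signature = (2, 0, 2)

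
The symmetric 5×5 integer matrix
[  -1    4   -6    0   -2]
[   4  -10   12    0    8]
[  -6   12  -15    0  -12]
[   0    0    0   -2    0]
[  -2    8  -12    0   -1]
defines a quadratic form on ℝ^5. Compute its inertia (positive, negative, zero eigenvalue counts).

Answer: (2, 3, 0)

Derivation:
step 0: pivot -1 → sign −
step 1: pivot 6 → sign +
step 2: pivot -3 → sign −
step 3: pivot -2 → sign −
step 4: pivot 3 → sign +
signature = (2, 3, 0)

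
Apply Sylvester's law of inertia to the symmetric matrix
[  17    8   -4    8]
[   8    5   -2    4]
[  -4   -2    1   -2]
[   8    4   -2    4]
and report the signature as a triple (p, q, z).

step 0: pivot 17 → sign +
step 1: pivot 21/17 → sign +
step 2: pivot 1/21 → sign +
step 3: row/col 3 already zero → sign 0
signature = (3, 0, 1)

Answer: (3, 0, 1)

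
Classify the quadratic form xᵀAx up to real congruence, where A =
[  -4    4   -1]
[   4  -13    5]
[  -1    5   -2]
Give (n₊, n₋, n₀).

Answer: (1, 2, 0)

Derivation:
step 0: pivot -4 → sign −
step 1: pivot -9 → sign −
step 2: pivot 1/36 → sign +
signature = (1, 2, 0)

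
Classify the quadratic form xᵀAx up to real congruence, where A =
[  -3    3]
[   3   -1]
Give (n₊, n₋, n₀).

step 0: pivot -3 → sign −
step 1: pivot 2 → sign +
signature = (1, 1, 0)

Answer: (1, 1, 0)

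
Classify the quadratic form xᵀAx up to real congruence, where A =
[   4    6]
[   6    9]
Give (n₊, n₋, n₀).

step 0: pivot 4 → sign +
step 1: row/col 1 already zero → sign 0
signature = (1, 0, 1)

Answer: (1, 0, 1)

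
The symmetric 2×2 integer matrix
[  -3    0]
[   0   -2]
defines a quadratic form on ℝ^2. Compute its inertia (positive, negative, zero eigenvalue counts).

Answer: (0, 2, 0)

Derivation:
step 0: pivot -3 → sign −
step 1: pivot -2 → sign −
signature = (0, 2, 0)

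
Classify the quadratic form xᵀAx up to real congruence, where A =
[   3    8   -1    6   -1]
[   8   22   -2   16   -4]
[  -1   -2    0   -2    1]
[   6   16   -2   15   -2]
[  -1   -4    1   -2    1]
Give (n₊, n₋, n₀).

step 0: pivot 3 → sign +
step 1: pivot 2/3 → sign +
step 2: pivot -1 → sign −
step 3: pivot 3 → sign +
step 4: pivot 2 → sign +
signature = (4, 1, 0)

Answer: (4, 1, 0)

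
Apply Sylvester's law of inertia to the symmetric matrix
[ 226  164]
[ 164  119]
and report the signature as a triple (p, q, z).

Answer: (1, 1, 0)

Derivation:
step 0: pivot 226 → sign +
step 1: pivot -1/113 → sign −
signature = (1, 1, 0)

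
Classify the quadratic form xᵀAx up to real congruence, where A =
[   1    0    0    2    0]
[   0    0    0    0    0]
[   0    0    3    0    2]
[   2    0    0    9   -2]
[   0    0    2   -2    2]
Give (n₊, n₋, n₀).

Answer: (3, 1, 1)

Derivation:
step 0: pivot 1 → sign +
step 1: pivot 3 → sign +
step 2: pivot 5 → sign +
step 3: pivot -2/15 → sign −
step 4: row/col 4 already zero → sign 0
signature = (3, 1, 1)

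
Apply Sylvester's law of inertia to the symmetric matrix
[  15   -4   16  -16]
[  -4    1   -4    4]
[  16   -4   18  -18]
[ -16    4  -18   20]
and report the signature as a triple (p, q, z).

Answer: (3, 1, 0)

Derivation:
step 0: pivot 15 → sign +
step 1: pivot -1/15 → sign −
step 2: pivot 2 → sign +
step 3: pivot 2 → sign +
signature = (3, 1, 0)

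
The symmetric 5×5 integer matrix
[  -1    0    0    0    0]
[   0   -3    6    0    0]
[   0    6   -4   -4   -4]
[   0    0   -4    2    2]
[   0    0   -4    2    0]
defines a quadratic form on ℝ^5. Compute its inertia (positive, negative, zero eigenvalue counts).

Answer: (1, 3, 1)

Derivation:
step 0: pivot -1 → sign −
step 1: pivot -3 → sign −
step 2: pivot 8 → sign +
step 3: pivot -2 → sign −
step 4: row/col 4 already zero → sign 0
signature = (1, 3, 1)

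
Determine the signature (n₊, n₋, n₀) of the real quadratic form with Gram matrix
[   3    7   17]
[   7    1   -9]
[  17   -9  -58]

Answer: (2, 1, 0)

Derivation:
step 0: pivot 3 → sign +
step 1: pivot -46/3 → sign −
step 2: pivot 3/23 → sign +
signature = (2, 1, 0)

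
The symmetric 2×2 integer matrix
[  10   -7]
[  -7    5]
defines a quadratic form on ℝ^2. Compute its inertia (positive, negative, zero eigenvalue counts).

Answer: (2, 0, 0)

Derivation:
step 0: pivot 10 → sign +
step 1: pivot 1/10 → sign +
signature = (2, 0, 0)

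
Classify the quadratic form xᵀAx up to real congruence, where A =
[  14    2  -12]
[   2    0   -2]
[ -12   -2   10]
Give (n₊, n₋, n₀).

step 0: pivot 14 → sign +
step 1: pivot -2/7 → sign −
step 2: row/col 2 already zero → sign 0
signature = (1, 1, 1)

Answer: (1, 1, 1)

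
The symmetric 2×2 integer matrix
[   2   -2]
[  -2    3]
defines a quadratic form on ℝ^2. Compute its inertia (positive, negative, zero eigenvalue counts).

Answer: (2, 0, 0)

Derivation:
step 0: pivot 2 → sign +
step 1: pivot 1 → sign +
signature = (2, 0, 0)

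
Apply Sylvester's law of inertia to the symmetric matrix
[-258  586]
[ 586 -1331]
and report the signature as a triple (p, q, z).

step 0: pivot -258 → sign −
step 1: pivot -1/129 → sign −
signature = (0, 2, 0)

Answer: (0, 2, 0)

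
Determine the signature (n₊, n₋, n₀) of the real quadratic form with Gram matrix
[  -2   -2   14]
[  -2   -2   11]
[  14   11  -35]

step 0: pivot -2 → sign −
step 1: pivot 63 → sign +
step 2: pivot -1/7 → sign −
signature = (1, 2, 0)

Answer: (1, 2, 0)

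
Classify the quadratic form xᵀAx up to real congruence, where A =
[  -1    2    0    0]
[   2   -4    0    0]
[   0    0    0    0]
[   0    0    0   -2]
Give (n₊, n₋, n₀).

step 0: pivot -1 → sign −
step 1: pivot -2 → sign −
step 2: row/col 2 already zero → sign 0
step 3: row/col 3 already zero → sign 0
signature = (0, 2, 2)

Answer: (0, 2, 2)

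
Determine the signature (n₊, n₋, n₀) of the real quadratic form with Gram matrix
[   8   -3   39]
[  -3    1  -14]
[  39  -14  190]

Answer: (2, 1, 0)

Derivation:
step 0: pivot 8 → sign +
step 1: pivot -1/8 → sign −
step 2: pivot 3 → sign +
signature = (2, 1, 0)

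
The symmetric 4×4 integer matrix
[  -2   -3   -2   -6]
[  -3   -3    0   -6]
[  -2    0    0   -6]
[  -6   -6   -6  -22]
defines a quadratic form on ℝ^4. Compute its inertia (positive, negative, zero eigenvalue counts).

Answer: (1, 3, 0)

Derivation:
step 0: pivot -2 → sign −
step 1: pivot 3/2 → sign +
step 2: pivot -4 → sign −
step 3: pivot -1 → sign −
signature = (1, 3, 0)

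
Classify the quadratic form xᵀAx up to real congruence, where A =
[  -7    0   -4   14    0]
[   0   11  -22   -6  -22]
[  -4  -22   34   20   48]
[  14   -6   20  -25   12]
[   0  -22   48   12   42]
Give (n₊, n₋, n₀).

Answer: (2, 3, 0)

Derivation:
step 0: pivot -7 → sign −
step 1: pivot 11 → sign +
step 2: pivot -54/7 → sign −
step 3: pivot -3/11 → sign −
step 4: pivot 2/27 → sign +
signature = (2, 3, 0)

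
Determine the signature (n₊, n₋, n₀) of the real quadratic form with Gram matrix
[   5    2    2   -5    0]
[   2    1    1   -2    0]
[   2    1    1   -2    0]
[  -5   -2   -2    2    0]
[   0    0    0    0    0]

Answer: (2, 1, 2)

Derivation:
step 0: pivot 5 → sign +
step 1: pivot 1/5 → sign +
step 2: pivot -3 → sign −
step 3: row/col 3 already zero → sign 0
step 4: row/col 4 already zero → sign 0
signature = (2, 1, 2)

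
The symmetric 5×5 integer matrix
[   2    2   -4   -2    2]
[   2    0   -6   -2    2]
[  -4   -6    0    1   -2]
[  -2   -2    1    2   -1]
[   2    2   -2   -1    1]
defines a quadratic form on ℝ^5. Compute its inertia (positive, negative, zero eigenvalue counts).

Answer: (2, 3, 0)

Derivation:
step 0: pivot 2 → sign +
step 1: pivot -2 → sign −
step 2: pivot -6 → sign −
step 3: pivot 3/2 → sign +
step 4: pivot -1/3 → sign −
signature = (2, 3, 0)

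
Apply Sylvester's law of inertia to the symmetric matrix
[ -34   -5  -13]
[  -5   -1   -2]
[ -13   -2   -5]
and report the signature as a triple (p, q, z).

Answer: (0, 2, 1)

Derivation:
step 0: pivot -34 → sign −
step 1: pivot -9/34 → sign −
step 2: row/col 2 already zero → sign 0
signature = (0, 2, 1)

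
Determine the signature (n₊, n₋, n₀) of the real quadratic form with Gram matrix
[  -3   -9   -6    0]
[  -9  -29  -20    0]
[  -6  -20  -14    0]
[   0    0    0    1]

Answer: (1, 2, 1)

Derivation:
step 0: pivot -3 → sign −
step 1: pivot -2 → sign −
step 2: pivot 1 → sign +
step 3: row/col 3 already zero → sign 0
signature = (1, 2, 1)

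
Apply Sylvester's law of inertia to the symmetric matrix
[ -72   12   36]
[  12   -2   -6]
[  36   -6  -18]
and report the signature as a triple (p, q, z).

Answer: (0, 1, 2)

Derivation:
step 0: pivot -72 → sign −
step 1: row/col 1 already zero → sign 0
step 2: row/col 2 already zero → sign 0
signature = (0, 1, 2)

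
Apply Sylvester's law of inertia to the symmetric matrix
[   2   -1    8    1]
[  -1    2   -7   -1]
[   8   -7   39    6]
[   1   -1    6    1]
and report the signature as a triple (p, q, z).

step 0: pivot 2 → sign +
step 1: pivot 3/2 → sign +
step 2: pivot 1 → sign +
step 3: pivot -2/3 → sign −
signature = (3, 1, 0)

Answer: (3, 1, 0)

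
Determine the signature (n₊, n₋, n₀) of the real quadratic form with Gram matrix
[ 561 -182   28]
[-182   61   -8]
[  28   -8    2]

Answer: (3, 0, 0)

Derivation:
step 0: pivot 561 → sign +
step 1: pivot 1097/561 → sign +
step 2: pivot 2/1097 → sign +
signature = (3, 0, 0)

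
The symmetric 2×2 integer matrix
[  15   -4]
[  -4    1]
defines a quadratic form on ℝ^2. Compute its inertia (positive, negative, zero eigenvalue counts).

step 0: pivot 15 → sign +
step 1: pivot -1/15 → sign −
signature = (1, 1, 0)

Answer: (1, 1, 0)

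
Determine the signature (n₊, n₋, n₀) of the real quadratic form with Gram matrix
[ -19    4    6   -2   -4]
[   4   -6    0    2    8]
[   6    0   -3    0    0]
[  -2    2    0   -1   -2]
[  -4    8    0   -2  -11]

Answer: (1, 4, 0)

Derivation:
step 0: pivot -19 → sign −
step 1: pivot -98/19 → sign −
step 2: pivot -39/49 → sign −
step 3: pivot -3/13 → sign −
step 4: pivot 1 → sign +
signature = (1, 4, 0)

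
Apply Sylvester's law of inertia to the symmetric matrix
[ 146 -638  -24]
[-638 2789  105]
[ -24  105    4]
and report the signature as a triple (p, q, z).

step 0: pivot 146 → sign +
step 1: pivot 75/73 → sign +
step 2: pivot 1/25 → sign +
signature = (3, 0, 0)

Answer: (3, 0, 0)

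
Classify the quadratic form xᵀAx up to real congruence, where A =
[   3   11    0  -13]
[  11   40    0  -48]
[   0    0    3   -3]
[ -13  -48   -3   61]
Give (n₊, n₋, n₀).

Answer: (3, 1, 0)

Derivation:
step 0: pivot 3 → sign +
step 1: pivot -1/3 → sign −
step 2: pivot 3 → sign +
step 3: pivot 2 → sign +
signature = (3, 1, 0)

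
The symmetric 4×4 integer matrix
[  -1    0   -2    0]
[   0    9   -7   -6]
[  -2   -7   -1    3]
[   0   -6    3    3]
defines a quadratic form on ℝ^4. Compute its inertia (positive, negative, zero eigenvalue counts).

step 0: pivot -1 → sign −
step 1: pivot 9 → sign +
step 2: pivot -22/9 → sign −
step 3: pivot 3/22 → sign +
signature = (2, 2, 0)

Answer: (2, 2, 0)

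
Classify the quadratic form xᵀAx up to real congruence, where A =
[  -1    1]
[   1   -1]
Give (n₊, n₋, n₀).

Answer: (0, 1, 1)

Derivation:
step 0: pivot -1 → sign −
step 1: row/col 1 already zero → sign 0
signature = (0, 1, 1)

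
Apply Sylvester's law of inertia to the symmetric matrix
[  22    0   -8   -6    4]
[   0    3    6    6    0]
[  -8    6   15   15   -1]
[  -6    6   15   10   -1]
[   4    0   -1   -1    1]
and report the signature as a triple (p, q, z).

Answer: (3, 2, 0)

Derivation:
step 0: pivot 22 → sign +
step 1: pivot 3 → sign +
step 2: pivot 1/11 → sign +
step 3: pivot -11 → sign −
step 4: pivot -6/11 → sign −
signature = (3, 2, 0)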